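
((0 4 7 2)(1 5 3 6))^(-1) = (0 2 7 4)(1 6 3 5)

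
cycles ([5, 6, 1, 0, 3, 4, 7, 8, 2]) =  (0 5 4 3)(1 6 7 8 2)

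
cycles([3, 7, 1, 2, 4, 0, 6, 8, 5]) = (0 3 2 1 7 8 5)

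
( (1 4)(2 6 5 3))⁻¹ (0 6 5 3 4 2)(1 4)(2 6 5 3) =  (0 5 3 2 1 6)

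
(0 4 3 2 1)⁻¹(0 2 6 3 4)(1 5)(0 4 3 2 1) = (0 5)(1 6 2 3 4)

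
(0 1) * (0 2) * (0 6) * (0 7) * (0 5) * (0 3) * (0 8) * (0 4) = (0 1 2 6 7 5 3 8 4)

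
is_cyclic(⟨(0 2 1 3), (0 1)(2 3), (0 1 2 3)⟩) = no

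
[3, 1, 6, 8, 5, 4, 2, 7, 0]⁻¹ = [8, 1, 6, 0, 5, 4, 2, 7, 3]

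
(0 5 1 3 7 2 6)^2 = (0 1 7 6 5 3 2)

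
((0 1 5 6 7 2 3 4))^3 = (0 6 3 1 7 4 5 2)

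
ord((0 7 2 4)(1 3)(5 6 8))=12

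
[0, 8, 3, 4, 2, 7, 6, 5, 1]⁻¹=[0, 8, 4, 2, 3, 7, 6, 5, 1]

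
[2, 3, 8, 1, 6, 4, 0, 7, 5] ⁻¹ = [6, 3, 0, 1, 5, 8, 4, 7, 2] 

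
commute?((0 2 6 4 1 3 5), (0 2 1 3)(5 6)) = no:(0 2 6 4 1 3 5) * (0 2 1 3)(5 6) = (0 1)(2 5)(3 6 4), (0 2 1 3)(5 6) * (0 2 6 4 1 3 5) = (0 6)(1 5 4)(2 3)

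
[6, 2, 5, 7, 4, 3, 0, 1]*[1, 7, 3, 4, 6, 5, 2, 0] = [2, 3, 5, 0, 6, 4, 1, 7]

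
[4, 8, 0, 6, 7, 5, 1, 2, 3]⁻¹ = [2, 6, 7, 8, 0, 5, 3, 4, 1]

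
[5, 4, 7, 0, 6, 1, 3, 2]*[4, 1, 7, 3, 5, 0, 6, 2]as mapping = [0→0, 1→5, 2→2, 3→4, 4→6, 5→1, 6→3, 7→7]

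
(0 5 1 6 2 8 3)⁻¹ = (0 3 8 2 6 1 5)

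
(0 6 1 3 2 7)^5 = (0 7 2 3 1 6)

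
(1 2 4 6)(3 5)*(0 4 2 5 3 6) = (0 4)(1 5 6)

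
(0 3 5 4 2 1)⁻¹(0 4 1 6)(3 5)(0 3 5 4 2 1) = (0 6 3 2)(4 5)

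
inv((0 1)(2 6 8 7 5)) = (0 1)(2 5 7 8 6)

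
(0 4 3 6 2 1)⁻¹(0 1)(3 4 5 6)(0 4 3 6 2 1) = (0 4)(2 6 3 5)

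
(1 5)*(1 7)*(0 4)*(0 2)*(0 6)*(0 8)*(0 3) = (0 4 2 6 8 3)(1 5 7)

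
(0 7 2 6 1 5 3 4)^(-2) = (0 3 1 2)(4 5 6 7)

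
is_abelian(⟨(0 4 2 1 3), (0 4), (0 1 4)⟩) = no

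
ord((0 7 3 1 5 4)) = 6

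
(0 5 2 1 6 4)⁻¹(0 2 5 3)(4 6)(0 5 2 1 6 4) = (0 4)(1 2 3 5)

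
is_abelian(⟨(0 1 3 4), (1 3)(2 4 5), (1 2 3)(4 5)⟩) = no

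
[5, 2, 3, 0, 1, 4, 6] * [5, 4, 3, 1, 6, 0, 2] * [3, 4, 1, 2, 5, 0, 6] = [3, 2, 4, 0, 5, 6, 1]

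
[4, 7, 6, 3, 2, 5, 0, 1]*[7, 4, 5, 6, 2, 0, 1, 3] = [2, 3, 1, 6, 5, 0, 7, 4]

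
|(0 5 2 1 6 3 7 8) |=8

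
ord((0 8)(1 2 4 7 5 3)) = 6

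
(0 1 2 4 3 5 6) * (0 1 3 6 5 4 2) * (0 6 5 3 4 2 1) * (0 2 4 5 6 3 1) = (0 5 1 3 4 6 2)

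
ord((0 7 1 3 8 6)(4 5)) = 6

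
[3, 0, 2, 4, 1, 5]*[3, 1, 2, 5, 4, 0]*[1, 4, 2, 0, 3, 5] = [5, 0, 2, 3, 4, 1] 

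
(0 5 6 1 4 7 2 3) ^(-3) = (0 7 6 3 4 5 2 1) 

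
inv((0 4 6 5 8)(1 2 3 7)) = (0 8 5 6 4)(1 7 3 2)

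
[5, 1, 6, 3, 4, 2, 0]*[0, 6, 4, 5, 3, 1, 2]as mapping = [0→1, 1→6, 2→2, 3→5, 4→3, 5→4, 6→0]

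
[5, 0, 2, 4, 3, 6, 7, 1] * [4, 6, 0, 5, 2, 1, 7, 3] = [1, 4, 0, 2, 5, 7, 3, 6] 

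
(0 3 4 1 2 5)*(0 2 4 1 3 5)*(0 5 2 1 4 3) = (0 2 5 1 3 4) 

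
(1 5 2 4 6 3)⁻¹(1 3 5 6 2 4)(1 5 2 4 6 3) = (1 2 3 4 6 5)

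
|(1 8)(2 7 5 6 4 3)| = 6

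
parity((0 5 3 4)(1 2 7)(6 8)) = even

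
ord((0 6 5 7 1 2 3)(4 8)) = 14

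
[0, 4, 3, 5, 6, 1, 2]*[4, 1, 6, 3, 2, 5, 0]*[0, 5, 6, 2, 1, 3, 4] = [1, 6, 2, 3, 0, 5, 4]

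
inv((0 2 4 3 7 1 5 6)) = (0 6 5 1 7 3 4 2)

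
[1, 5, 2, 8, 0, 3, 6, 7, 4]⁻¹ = [4, 0, 2, 5, 8, 1, 6, 7, 3]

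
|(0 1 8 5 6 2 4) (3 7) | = 14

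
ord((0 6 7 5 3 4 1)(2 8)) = 14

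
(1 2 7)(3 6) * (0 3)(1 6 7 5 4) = (0 3 7 6)(1 2 5 4)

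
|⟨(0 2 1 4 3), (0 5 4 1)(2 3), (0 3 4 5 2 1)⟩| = 720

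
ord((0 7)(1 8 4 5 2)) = 10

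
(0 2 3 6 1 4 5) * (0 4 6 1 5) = (0 2 3 1 6 5 4)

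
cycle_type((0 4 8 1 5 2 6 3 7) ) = 9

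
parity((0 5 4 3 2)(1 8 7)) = even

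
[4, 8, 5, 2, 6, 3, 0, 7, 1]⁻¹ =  [6, 8, 3, 5, 0, 2, 4, 7, 1]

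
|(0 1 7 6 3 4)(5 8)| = 6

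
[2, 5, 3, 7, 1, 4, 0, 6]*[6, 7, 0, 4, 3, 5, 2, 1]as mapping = [0→0, 1→5, 2→4, 3→1, 4→7, 5→3, 6→6, 7→2]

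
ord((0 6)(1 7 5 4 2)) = 10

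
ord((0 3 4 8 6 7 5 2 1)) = 9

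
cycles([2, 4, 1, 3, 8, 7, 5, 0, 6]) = (0 2 1 4 8 6 5 7) 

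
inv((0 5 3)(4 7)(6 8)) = (0 3 5)(4 7)(6 8)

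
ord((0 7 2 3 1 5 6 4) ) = 8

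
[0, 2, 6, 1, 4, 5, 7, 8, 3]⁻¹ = [0, 3, 1, 8, 4, 5, 2, 6, 7]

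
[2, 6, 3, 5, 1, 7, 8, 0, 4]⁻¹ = [7, 4, 0, 2, 8, 3, 1, 5, 6]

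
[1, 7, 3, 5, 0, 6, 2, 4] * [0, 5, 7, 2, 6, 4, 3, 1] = [5, 1, 2, 4, 0, 3, 7, 6]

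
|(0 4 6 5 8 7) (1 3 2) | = 6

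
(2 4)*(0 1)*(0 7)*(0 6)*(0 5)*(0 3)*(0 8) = (0 1 7 6 5 3 8)(2 4)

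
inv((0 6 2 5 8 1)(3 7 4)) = (0 1 8 5 2 6)(3 4 7)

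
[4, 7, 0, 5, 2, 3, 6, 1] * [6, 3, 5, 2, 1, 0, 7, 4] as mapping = [0→1, 1→4, 2→6, 3→0, 4→5, 5→2, 6→7, 7→3] 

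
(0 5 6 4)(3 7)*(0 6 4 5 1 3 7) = (0 1 3)(4 6 5)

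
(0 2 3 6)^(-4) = ()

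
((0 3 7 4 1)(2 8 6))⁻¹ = (0 1 4 7 3)(2 6 8)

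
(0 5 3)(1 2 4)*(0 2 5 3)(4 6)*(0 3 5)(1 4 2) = (0 5 3 1)(2 6)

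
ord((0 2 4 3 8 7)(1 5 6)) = 6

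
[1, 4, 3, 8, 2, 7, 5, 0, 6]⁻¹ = [7, 0, 4, 2, 1, 6, 8, 5, 3]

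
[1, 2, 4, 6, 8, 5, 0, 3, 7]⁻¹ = [6, 0, 1, 7, 2, 5, 3, 8, 4]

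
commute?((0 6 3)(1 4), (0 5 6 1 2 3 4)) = no:(0 6 3)(1 4)*(0 5 6 1 2 3 4) = (0 1)(2 3 5 6 4), (0 5 6 1 2 3 4)*(0 6 3)(1 4) = (0 5 3 1 2)(4 6)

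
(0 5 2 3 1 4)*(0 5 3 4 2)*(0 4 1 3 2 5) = (0 2 1 5 4)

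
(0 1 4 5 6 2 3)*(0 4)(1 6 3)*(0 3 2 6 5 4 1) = (0 5 2)(1 3)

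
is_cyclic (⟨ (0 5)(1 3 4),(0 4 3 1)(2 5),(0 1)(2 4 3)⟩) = no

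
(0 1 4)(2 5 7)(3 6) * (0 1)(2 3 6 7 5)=(1 4)(3 7)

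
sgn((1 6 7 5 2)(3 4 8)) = 1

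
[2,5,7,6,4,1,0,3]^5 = [0,5,2,3,4,1,6,7]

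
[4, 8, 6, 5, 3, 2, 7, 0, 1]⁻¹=[7, 8, 5, 4, 0, 3, 2, 6, 1]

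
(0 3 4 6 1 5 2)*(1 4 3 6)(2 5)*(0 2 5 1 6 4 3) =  (0 4 6 3)(1 5)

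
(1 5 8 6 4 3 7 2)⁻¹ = (1 2 7 3 4 6 8 5)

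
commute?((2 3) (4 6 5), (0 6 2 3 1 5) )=no:(2 3) (4 6 5) * (0 6 2 3 1 5)=(0 6) (1 5 4 2), (0 6 2 3 1 5) * (2 3) (4 6 5)=(0 5) (1 4 6 3) 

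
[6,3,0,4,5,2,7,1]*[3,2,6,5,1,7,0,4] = [0,5,3,1,7,6,4,2]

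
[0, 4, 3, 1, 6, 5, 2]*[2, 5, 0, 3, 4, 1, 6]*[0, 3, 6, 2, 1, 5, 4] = [6, 1, 2, 5, 4, 3, 0]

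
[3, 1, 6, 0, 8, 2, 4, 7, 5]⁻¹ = [3, 1, 5, 0, 6, 8, 2, 7, 4]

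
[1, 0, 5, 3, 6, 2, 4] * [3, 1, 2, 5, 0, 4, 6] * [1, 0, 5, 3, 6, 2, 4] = [0, 3, 6, 2, 4, 5, 1]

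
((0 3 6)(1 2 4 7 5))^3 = (1 7 2 5 4)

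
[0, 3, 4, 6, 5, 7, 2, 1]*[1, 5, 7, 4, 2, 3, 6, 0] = [1, 4, 2, 6, 3, 0, 7, 5]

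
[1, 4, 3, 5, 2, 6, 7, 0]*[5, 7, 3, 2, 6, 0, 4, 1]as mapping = [0→7, 1→6, 2→2, 3→0, 4→3, 5→4, 6→1, 7→5]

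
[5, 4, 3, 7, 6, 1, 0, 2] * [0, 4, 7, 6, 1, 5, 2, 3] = [5, 1, 6, 3, 2, 4, 0, 7]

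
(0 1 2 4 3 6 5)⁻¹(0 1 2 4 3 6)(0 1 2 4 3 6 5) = (1 2 4 3 6 5)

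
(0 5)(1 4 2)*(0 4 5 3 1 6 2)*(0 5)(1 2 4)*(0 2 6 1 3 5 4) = (0 5 3 6)(1 2)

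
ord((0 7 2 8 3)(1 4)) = 10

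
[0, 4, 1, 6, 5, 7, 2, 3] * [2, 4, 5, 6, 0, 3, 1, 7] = [2, 0, 4, 1, 3, 7, 5, 6]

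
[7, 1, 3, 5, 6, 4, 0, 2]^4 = [5, 1, 6, 0, 2, 7, 3, 4]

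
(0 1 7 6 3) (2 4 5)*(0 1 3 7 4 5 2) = (0 3 1 4 2 5) (6 7) 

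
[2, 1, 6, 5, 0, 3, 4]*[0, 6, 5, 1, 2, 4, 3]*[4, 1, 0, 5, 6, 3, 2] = [3, 2, 5, 6, 4, 1, 0]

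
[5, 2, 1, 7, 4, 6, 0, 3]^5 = [6, 2, 1, 7, 4, 0, 5, 3]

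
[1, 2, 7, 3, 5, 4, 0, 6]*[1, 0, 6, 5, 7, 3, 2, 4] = [0, 6, 4, 5, 3, 7, 1, 2]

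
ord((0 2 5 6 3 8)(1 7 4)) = 6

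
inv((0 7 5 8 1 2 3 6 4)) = (0 4 6 3 2 1 8 5 7)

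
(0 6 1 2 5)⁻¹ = (0 5 2 1 6)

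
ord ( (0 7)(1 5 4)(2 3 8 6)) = 12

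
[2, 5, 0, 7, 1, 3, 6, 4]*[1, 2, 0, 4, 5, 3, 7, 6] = [0, 3, 1, 6, 2, 4, 7, 5]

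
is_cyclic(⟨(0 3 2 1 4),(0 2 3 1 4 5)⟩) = no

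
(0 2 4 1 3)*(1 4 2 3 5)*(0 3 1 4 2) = (0 1 5 4 2) 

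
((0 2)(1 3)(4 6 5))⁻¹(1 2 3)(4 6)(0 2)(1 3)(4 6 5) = (0 1 3)(5 6)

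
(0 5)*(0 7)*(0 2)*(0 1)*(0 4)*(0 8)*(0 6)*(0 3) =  (0 5 7 2 1 4 8 6 3)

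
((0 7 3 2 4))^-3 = (0 3 4 7 2)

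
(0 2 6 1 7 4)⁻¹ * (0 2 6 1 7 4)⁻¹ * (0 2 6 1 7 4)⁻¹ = (0 1)(2 7)(4 6)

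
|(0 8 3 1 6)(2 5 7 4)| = 20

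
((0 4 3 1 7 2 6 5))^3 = (0 1 6 4 7 5 3 2)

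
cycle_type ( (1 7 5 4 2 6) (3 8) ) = 2.6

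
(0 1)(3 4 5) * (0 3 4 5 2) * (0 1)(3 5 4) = (1 5 3 4 2)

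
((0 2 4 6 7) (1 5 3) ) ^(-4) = (0 2 4 6 7) (1 3 5) 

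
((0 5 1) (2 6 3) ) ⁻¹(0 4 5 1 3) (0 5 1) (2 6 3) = (0 2 5 4 1) 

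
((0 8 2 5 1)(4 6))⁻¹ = (0 1 5 2 8)(4 6)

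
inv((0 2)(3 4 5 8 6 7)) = (0 2)(3 7 6 8 5 4)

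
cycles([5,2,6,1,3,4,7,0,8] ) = (0 5 4 3 1 2 6 7)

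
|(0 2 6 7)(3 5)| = 4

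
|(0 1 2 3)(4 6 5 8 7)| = 20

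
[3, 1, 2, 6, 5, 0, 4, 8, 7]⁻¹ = [5, 1, 2, 0, 6, 4, 3, 8, 7]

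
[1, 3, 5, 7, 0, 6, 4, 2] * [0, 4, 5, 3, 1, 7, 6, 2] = [4, 3, 7, 2, 0, 6, 1, 5]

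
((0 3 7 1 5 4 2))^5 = (0 4 1 3 2 5 7)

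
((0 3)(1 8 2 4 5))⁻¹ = (0 3)(1 5 4 2 8)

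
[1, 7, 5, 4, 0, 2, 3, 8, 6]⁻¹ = [4, 0, 5, 6, 3, 2, 8, 1, 7]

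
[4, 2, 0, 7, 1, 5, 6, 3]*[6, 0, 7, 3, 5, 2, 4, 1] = [5, 7, 6, 1, 0, 2, 4, 3]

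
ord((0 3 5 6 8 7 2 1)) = 8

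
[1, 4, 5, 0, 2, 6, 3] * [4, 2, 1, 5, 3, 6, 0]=[2, 3, 6, 4, 1, 0, 5]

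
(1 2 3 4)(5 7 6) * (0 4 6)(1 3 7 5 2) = (0 4 3 6 2 7)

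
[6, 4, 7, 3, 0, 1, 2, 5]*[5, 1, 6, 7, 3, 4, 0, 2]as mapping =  [0→0, 1→3, 2→2, 3→7, 4→5, 5→1, 6→6, 7→4]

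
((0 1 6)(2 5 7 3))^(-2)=(0 1 6)(2 7)(3 5)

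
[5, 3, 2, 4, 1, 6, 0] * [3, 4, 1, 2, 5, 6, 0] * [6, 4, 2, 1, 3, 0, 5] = [5, 2, 4, 0, 3, 6, 1]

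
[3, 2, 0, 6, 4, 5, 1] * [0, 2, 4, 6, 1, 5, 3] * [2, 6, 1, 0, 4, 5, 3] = [3, 4, 2, 0, 6, 5, 1] 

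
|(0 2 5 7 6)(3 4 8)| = 15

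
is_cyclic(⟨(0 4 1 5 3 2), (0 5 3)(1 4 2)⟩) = no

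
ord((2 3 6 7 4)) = 5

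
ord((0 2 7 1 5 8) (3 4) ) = 6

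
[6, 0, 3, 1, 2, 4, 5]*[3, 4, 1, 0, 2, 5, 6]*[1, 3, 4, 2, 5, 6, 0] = [0, 2, 1, 5, 3, 4, 6]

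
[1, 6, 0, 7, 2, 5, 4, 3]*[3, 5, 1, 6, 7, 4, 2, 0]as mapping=[0→5, 1→2, 2→3, 3→0, 4→1, 5→4, 6→7, 7→6]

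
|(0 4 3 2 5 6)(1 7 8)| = 6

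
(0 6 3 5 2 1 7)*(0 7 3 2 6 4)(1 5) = (0 4)(1 3)(2 5 6)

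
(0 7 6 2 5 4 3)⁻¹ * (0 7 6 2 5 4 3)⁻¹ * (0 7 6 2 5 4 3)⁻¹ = (0 5 7 4 6 3 2)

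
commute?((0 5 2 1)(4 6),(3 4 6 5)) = no:(0 5 2 1)(4 6) * (3 4 6 5) = (0 3 4 5 2 1),(3 4 6 5) * (0 5 2 1)(4 6) = (0 5 3 6 2 1)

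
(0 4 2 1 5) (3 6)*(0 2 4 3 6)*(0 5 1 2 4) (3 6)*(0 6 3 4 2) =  (0 3 5 2) (4 6) 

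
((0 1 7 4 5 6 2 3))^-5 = (0 4 2 1 5 3 7 6)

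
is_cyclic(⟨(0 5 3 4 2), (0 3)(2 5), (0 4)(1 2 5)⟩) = no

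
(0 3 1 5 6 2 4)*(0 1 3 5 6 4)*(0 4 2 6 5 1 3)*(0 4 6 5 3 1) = (1 3 4)(2 6 5)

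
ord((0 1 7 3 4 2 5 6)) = 8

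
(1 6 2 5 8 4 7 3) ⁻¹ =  (1 3 7 4 8 5 2 6) 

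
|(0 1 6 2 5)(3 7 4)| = 15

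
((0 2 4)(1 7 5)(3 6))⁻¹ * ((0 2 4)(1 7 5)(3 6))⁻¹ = (0 2 4)(1 7 5)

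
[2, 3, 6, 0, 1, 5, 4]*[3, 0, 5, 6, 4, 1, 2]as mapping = [0→5, 1→6, 2→2, 3→3, 4→0, 5→1, 6→4]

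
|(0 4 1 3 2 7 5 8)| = 8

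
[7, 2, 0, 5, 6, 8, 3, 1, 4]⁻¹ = [2, 7, 1, 6, 8, 3, 4, 0, 5]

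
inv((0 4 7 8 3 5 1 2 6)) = (0 6 2 1 5 3 8 7 4)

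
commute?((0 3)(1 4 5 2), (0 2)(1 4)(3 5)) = no:(0 3)(1 4 5 2) * (0 2)(1 4)(3 5) = (0 5)(2 4 3), (0 2)(1 4)(3 5) * (0 3)(1 4 5 2) = (0 1 5)(2 3)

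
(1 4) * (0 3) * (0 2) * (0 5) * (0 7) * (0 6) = (0 3 2 5 7 6)(1 4)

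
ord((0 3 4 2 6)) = 5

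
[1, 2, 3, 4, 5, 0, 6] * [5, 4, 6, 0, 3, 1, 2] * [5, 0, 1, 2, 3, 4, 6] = [3, 6, 5, 2, 0, 4, 1]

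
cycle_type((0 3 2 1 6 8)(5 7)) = 2.6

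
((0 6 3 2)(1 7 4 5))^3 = (0 2 3 6)(1 5 4 7)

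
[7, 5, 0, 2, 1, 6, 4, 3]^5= [7, 5, 0, 2, 1, 6, 4, 3]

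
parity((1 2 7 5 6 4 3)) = even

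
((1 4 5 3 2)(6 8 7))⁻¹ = (1 2 3 5 4)(6 7 8)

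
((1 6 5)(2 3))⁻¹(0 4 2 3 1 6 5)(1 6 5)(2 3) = (0 4 3 2 6 5 1)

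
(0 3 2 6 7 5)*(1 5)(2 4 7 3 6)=(0 6 3 4 7 1 5)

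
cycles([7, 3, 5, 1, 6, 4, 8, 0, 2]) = (0 7)(1 3)(2 5 4 6 8)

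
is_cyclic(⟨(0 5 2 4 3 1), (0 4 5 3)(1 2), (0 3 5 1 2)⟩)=no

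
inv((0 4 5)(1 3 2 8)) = (0 5 4)(1 8 2 3)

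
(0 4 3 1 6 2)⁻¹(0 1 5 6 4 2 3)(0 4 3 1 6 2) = (0 1 4 6 5 2 3)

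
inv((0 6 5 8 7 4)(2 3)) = (0 4 7 8 5 6)(2 3)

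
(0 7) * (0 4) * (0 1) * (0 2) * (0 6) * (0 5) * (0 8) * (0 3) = (0 7 4 1 2 6 5 8 3)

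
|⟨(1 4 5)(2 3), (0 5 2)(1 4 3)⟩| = 720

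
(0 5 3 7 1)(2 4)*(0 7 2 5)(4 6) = (1 7)(2 6 4 5 3)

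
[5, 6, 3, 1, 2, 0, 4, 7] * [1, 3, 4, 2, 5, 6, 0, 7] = [6, 0, 2, 3, 4, 1, 5, 7]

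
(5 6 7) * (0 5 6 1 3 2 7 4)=(0 5 1 3 2 7 6 4)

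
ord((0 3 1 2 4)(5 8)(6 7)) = 10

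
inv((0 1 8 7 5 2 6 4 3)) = (0 3 4 6 2 5 7 8 1)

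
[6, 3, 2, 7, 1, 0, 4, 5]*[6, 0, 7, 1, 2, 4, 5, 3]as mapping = [0→5, 1→1, 2→7, 3→3, 4→0, 5→6, 6→2, 7→4]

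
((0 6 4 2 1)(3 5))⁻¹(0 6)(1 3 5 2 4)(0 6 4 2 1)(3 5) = (0 5 3 1 2)(4 6)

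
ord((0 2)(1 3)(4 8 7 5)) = 4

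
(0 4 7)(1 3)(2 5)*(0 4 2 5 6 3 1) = (0 2 6 3)(4 7)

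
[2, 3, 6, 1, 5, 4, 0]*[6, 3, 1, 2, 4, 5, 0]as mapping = [0→1, 1→2, 2→0, 3→3, 4→5, 5→4, 6→6]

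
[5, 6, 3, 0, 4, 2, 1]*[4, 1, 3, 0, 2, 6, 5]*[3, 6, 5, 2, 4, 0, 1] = [1, 0, 3, 4, 5, 2, 6]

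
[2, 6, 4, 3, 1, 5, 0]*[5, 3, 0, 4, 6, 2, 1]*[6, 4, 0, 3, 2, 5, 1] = [6, 4, 1, 2, 3, 0, 5]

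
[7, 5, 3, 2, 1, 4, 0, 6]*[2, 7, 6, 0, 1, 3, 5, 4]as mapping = [0→4, 1→3, 2→0, 3→6, 4→7, 5→1, 6→2, 7→5]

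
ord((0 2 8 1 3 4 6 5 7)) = 9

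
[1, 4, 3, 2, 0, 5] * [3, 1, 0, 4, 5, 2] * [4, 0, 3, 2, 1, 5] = [0, 5, 1, 4, 2, 3]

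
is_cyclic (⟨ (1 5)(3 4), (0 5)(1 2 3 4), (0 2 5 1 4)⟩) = no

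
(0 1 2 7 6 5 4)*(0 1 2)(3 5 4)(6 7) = (0 2 6 4 1)(3 5)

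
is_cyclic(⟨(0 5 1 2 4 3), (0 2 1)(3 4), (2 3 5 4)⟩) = no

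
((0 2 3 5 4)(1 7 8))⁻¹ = (0 4 5 3 2)(1 8 7)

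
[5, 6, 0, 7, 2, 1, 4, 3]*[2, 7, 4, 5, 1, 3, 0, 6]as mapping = [0→3, 1→0, 2→2, 3→6, 4→4, 5→7, 6→1, 7→5]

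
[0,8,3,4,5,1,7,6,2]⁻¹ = [0,5,8,2,3,4,7,6,1]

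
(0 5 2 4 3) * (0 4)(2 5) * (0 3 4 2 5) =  (0 5)(2 3)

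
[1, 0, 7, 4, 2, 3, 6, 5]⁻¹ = [1, 0, 4, 5, 3, 7, 6, 2]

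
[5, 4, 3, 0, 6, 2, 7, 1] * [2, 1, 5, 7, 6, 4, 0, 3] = [4, 6, 7, 2, 0, 5, 3, 1]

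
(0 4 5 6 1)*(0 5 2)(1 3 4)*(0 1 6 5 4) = (0 6 3)(1 4 2)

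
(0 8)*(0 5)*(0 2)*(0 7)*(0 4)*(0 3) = (0 8 5 2 7 4 3)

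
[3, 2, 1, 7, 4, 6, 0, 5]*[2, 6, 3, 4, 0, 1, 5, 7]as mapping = [0→4, 1→3, 2→6, 3→7, 4→0, 5→5, 6→2, 7→1]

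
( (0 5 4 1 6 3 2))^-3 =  (0 6 5 3 4 2 1)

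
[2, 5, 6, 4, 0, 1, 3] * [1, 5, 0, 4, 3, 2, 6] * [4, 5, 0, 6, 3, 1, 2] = [4, 0, 2, 6, 5, 1, 3]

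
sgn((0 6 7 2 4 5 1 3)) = -1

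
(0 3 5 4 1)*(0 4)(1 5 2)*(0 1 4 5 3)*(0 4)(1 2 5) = (0 4 3 5 2)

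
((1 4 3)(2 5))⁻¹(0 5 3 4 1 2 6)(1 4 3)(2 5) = (0 2 1 3 4 5 6)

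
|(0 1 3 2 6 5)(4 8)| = 6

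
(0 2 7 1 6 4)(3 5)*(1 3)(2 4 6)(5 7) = (0 4)(1 2 5)(3 7)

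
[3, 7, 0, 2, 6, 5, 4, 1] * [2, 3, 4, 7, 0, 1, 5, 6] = [7, 6, 2, 4, 5, 1, 0, 3]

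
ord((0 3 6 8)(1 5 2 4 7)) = 20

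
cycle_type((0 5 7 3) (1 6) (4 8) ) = 2^2.4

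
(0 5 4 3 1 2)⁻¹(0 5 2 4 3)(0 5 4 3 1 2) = (0 3 1 5 4)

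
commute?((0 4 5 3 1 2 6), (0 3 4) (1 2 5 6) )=no:(0 4 5 3 1 2 6)*(0 3 4) (1 2 5 6)=(1 5 4 6 3 2), (0 3 4) (1 2 5 6)*(0 4 5 3 1 2 6)=(0 1 6 2 3 5) 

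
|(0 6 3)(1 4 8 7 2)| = 15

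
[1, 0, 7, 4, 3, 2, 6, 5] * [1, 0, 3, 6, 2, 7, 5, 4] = [0, 1, 4, 2, 6, 3, 5, 7]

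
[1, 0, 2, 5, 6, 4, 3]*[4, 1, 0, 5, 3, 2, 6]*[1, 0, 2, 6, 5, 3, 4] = [0, 5, 1, 2, 4, 6, 3]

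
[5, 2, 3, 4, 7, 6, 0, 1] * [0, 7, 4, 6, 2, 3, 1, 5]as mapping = [0→3, 1→4, 2→6, 3→2, 4→5, 5→1, 6→0, 7→7]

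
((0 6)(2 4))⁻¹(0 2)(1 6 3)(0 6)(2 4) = (0 3 1)(4 6)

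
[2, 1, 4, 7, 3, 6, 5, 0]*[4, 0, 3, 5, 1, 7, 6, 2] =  [3, 0, 1, 2, 5, 6, 7, 4]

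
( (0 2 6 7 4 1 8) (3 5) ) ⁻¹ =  (0 8 1 4 7 6 2) (3 5) 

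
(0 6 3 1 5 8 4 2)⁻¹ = (0 2 4 8 5 1 3 6)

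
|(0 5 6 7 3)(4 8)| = 10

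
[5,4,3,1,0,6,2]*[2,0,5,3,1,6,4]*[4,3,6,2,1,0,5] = [5,3,2,4,6,1,0]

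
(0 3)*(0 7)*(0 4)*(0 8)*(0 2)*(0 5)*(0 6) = (0 3 7 4 8 2 5 6)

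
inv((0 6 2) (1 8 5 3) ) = (0 2 6) (1 3 5 8) 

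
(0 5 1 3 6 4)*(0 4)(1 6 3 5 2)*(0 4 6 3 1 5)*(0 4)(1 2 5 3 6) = (0 5 6)(1 4)(2 3)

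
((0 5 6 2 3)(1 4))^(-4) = (0 5 6 2 3)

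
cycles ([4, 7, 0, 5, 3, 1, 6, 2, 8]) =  (0 4 3 5 1 7 2)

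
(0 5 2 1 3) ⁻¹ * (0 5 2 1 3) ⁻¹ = (0 1 5 3 2) 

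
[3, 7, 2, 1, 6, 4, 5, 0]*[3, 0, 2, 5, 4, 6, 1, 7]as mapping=[0→5, 1→7, 2→2, 3→0, 4→1, 5→4, 6→6, 7→3]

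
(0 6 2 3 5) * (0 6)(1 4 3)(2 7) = (1 4 3 5 6 7 2)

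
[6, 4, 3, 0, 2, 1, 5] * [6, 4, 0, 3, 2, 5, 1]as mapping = [0→1, 1→2, 2→3, 3→6, 4→0, 5→4, 6→5]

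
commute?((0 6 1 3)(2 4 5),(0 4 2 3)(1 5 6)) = no:(0 6 1 3)(2 4 5)*(0 4 2 3)(1 5 6) = (0 1)(3 4 6 5),(0 4 2 3)(1 5 6)*(0 6 1 3)(2 4 5) = (0 5 1 2)(3 6)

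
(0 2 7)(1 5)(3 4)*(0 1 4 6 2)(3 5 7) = (1 7)(2 3 6)(4 5)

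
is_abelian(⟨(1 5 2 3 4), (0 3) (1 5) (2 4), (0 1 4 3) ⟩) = no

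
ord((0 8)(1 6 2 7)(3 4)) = 4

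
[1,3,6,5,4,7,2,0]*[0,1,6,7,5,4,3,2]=[1,7,3,4,5,2,6,0]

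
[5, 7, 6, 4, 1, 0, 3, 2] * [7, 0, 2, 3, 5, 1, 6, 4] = [1, 4, 6, 5, 0, 7, 3, 2]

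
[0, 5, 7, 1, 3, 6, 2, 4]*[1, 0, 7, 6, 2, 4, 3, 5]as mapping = [0→1, 1→4, 2→5, 3→0, 4→6, 5→3, 6→7, 7→2]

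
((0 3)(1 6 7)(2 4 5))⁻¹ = (0 3)(1 7 6)(2 5 4)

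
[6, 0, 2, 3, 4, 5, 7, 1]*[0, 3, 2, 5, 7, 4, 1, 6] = [1, 0, 2, 5, 7, 4, 6, 3]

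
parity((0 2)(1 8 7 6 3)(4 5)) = even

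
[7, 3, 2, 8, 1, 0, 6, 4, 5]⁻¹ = [5, 4, 2, 1, 7, 8, 6, 0, 3]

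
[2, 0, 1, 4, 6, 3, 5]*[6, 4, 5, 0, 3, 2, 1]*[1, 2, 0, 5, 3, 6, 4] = [6, 4, 3, 5, 2, 1, 0]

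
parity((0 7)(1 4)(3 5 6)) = even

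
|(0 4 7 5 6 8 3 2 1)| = 9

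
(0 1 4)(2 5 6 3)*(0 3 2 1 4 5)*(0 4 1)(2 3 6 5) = (0 1 2 4 6 3)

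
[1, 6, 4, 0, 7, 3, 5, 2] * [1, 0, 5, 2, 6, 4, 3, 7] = [0, 3, 6, 1, 7, 2, 4, 5]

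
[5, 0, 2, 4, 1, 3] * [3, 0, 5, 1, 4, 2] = [2, 3, 5, 4, 0, 1]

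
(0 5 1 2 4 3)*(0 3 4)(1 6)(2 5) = (0 2)(1 5 6)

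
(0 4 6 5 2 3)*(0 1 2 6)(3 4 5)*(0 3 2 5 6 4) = (0 6 2)(1 5 4 3)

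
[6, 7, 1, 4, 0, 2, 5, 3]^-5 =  [2, 4, 3, 6, 5, 7, 1, 0]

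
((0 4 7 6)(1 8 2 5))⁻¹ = (0 6 7 4)(1 5 2 8)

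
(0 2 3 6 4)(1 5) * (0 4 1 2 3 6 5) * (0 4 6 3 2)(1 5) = (0 2 3 1 4 6 5)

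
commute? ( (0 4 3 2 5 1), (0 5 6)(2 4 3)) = no: (0 4 3 2 5 1)*(0 5 6)(2 4 3) = (0 3 4 2 6)(1 5), (0 5 6)(2 4 3)*(0 4 3 2 5 1) = (0 1)(2 3 5 6 4)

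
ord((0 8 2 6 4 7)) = 6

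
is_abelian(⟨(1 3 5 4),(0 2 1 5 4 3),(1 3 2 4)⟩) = no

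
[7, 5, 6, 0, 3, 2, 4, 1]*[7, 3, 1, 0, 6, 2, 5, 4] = [4, 2, 5, 7, 0, 1, 6, 3]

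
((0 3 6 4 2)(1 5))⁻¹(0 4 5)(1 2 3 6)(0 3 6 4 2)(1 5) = (0 6 4 5)(1 3 2)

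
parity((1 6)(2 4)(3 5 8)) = even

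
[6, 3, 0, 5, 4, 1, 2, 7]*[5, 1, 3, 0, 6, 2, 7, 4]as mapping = [0→7, 1→0, 2→5, 3→2, 4→6, 5→1, 6→3, 7→4]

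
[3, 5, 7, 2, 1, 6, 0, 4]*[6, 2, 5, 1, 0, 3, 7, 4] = [1, 3, 4, 5, 2, 7, 6, 0]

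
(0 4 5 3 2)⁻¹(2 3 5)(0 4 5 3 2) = (0 2 3)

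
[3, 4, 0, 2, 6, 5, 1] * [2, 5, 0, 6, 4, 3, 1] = [6, 4, 2, 0, 1, 3, 5]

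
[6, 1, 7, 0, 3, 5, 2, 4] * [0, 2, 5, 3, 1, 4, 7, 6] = [7, 2, 6, 0, 3, 4, 5, 1]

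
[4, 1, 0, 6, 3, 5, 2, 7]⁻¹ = [2, 1, 6, 4, 0, 5, 3, 7]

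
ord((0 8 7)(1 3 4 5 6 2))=6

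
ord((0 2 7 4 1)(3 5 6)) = 15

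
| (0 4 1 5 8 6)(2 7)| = 6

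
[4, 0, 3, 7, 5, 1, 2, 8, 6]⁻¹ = [1, 5, 6, 2, 0, 4, 8, 3, 7]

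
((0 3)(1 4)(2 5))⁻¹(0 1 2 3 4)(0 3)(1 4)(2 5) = (0 1 3 4 5)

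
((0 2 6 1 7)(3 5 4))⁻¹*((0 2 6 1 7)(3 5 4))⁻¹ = (0 1 2 7 6)(3 5 4)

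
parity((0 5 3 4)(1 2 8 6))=even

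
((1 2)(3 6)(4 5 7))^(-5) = (1 2)(3 6)(4 5 7)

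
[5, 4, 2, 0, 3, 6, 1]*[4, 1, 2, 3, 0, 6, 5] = [6, 0, 2, 4, 3, 5, 1]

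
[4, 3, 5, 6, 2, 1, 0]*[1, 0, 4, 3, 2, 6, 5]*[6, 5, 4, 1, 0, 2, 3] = [4, 1, 3, 2, 0, 6, 5]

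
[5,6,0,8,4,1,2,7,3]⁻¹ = [2,5,6,8,4,0,1,7,3]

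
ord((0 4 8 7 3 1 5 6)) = 8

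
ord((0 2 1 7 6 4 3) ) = 7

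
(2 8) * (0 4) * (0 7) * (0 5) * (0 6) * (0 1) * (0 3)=(0 4 7 5 6 1 3)(2 8)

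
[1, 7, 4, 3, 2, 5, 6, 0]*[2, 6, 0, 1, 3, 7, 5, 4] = [6, 4, 3, 1, 0, 7, 5, 2]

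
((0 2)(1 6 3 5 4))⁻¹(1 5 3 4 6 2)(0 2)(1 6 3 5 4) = (0 6 4 5 1 3)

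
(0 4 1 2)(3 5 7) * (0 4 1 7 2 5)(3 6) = (0 1 5 2 4 7 6 3)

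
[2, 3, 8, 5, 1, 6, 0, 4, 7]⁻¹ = [6, 4, 0, 1, 7, 3, 5, 8, 2]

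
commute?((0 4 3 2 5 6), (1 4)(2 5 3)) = no:(0 4 3 2 5 6)*(1 4)(2 5 3) = (0 1 4 2 3 5 6), (1 4)(2 5 3)*(0 4 3 2 5 6) = (0 4 1 3 5 2 6)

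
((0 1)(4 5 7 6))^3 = (0 1)(4 6 7 5)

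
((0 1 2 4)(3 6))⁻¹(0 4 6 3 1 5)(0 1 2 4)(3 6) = (0 3 6 2 5 1)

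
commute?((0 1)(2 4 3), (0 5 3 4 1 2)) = no:(0 1)(2 4 3)*(0 5 3 4 1 2) = (0 2 1 5 3), (0 5 3 4 1 2)*(0 1)(2 4 3) = (0 5 2 1 4)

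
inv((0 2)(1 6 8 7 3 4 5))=(0 2)(1 5 4 3 7 8 6)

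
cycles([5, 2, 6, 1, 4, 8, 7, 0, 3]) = (0 5 8 3 1 2 6 7)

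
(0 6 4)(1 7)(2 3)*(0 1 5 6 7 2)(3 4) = (0 7 5 6 3)(1 2 4)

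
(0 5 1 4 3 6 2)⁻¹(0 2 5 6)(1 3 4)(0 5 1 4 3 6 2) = (0 1 2 5)(3 4 6)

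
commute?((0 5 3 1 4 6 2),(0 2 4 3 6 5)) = no:(0 5 3 1 4 6 2)*(0 2 4 3 6 5) = (1 3)(4 5 6),(0 2 4 3 6 5)*(0 5 3 1 4 6 2) = (1 4)(2 6 3)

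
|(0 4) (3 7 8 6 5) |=10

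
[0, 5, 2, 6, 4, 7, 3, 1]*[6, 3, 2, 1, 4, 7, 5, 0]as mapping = [0→6, 1→7, 2→2, 3→5, 4→4, 5→0, 6→1, 7→3]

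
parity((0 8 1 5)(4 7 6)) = odd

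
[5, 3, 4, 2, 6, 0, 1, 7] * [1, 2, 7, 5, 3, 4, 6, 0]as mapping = [0→4, 1→5, 2→3, 3→7, 4→6, 5→1, 6→2, 7→0]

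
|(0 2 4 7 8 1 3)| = 7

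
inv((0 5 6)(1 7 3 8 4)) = (0 6 5)(1 4 8 3 7)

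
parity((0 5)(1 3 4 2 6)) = odd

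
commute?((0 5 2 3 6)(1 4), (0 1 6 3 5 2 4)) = no:(0 5 2 3 6)(1 4) * (0 1 6 3 5 2 4) = (0 2 5 4 6 1), (0 1 6 3 5 2 4) * (0 5 2 3 6)(1 4) = (0 4 5 3 2 1)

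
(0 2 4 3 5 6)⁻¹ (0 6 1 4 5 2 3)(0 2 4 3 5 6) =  (0 1 3 6 4 5 2)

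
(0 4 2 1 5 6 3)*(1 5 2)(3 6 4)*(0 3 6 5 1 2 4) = (0 6 5)(1 4 2)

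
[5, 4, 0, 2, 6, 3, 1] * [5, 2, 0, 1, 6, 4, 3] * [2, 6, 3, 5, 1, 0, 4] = [1, 4, 0, 2, 5, 6, 3]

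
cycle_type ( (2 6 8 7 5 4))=6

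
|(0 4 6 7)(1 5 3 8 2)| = 20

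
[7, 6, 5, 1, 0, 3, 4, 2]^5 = [1, 2, 4, 7, 3, 0, 5, 6]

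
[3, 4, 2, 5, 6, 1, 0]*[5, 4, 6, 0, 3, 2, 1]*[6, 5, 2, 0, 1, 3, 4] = [6, 0, 4, 2, 5, 1, 3]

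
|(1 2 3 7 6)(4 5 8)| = 15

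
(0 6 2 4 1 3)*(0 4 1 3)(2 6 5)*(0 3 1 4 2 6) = (0 5 6)(1 3 2 4)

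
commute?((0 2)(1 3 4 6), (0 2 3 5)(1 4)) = no:(0 2)(1 3 4 6)*(0 2 3 5)(1 4) = (0 3 1 5)(4 6), (0 2 3 5)(1 4)*(0 2)(1 3 4 6) = (1 6)(2 4 3 5)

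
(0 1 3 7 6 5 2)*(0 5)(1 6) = (0 6)(1 3 7)(2 5)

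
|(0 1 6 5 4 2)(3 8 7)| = 6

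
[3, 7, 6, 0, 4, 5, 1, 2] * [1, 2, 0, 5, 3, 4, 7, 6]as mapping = [0→5, 1→6, 2→7, 3→1, 4→3, 5→4, 6→2, 7→0]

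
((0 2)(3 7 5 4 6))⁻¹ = (0 2)(3 6 4 5 7)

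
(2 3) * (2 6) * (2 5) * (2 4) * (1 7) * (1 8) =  (1 7 8)(2 3 6 5 4)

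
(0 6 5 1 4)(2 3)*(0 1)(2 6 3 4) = (0 3 6 5)(1 2 4)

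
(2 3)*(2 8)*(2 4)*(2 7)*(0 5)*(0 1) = (0 5 1)(2 3 8 4 7)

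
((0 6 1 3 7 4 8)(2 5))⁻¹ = (0 8 4 7 3 1 6)(2 5)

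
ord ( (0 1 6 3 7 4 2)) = 7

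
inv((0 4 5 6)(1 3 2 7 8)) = (0 6 5 4)(1 8 7 2 3)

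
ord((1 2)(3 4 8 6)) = 4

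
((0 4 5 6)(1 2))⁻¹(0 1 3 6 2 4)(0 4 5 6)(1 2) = (0 1 5 4 2 3)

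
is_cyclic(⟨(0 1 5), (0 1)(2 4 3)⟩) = no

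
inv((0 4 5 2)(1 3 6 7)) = (0 2 5 4)(1 7 6 3)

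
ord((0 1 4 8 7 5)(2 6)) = 6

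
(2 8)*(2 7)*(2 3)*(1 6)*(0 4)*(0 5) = (0 4 5)(1 6)(2 8 7 3)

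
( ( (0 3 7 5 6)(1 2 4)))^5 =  (1 4 2)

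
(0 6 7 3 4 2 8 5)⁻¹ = (0 5 8 2 4 3 7 6)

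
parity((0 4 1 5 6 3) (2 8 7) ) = odd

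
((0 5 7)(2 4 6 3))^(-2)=(0 5 7)(2 6)(3 4)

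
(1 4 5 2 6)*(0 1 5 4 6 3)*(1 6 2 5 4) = (0 6 4 1 2 3)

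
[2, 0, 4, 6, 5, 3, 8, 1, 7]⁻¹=[1, 7, 0, 5, 2, 4, 3, 8, 6]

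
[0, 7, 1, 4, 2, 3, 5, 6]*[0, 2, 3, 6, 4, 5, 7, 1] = [0, 1, 2, 4, 3, 6, 5, 7]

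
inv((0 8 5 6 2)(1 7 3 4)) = (0 2 6 5 8)(1 4 3 7)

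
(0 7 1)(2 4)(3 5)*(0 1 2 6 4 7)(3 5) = (2 7)(4 6)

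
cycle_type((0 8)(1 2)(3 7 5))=2^2.3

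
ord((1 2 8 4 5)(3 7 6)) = 15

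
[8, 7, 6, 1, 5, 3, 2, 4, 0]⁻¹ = [8, 3, 6, 5, 7, 4, 2, 1, 0]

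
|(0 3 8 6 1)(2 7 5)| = 15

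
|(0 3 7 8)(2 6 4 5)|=4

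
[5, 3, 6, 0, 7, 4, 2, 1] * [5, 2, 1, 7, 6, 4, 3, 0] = [4, 7, 3, 5, 0, 6, 1, 2]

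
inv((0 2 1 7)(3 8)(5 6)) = (0 7 1 2)(3 8)(5 6)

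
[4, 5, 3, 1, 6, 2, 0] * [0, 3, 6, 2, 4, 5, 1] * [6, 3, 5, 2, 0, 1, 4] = [0, 1, 5, 2, 3, 4, 6]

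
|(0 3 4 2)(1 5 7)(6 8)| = 12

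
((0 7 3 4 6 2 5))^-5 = (0 3 6 5 7 4 2)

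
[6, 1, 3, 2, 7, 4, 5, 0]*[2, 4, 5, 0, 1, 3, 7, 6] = [7, 4, 0, 5, 6, 1, 3, 2]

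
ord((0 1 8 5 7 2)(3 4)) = 6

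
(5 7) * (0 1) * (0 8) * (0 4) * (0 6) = (0 1 8 4 6)(5 7)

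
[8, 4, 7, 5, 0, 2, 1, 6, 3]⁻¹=[4, 6, 5, 8, 1, 3, 7, 2, 0]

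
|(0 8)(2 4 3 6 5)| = 10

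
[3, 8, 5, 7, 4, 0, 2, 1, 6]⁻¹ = [5, 7, 6, 0, 4, 2, 8, 3, 1]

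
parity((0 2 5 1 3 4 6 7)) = odd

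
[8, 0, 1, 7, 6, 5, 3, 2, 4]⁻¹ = [1, 2, 7, 6, 8, 5, 4, 3, 0]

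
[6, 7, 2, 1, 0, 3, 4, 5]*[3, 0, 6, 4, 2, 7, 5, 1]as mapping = [0→5, 1→1, 2→6, 3→0, 4→3, 5→4, 6→2, 7→7]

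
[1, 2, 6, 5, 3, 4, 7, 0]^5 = [0, 1, 2, 4, 5, 3, 6, 7]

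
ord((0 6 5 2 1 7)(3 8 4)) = 6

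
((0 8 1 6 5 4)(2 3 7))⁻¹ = (0 4 5 6 1 8)(2 7 3)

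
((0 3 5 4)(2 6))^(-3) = (0 3 5 4)(2 6)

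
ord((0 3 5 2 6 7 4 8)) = 8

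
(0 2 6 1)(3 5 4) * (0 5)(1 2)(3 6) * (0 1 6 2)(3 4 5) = (0 6)(1 3)(2 4)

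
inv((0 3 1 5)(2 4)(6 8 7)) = (0 5 1 3)(2 4)(6 7 8)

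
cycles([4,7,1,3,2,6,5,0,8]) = (0 4 2 1 7)(5 6)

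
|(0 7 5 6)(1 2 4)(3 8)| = 12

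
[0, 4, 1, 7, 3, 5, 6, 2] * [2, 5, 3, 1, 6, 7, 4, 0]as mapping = [0→2, 1→6, 2→5, 3→0, 4→1, 5→7, 6→4, 7→3]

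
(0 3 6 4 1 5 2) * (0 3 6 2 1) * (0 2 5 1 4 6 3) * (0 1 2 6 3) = (1 2)(3 5 4 6)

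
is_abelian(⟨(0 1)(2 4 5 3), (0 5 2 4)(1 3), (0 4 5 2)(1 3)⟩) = no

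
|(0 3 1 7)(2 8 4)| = 12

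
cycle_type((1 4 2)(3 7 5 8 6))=3.5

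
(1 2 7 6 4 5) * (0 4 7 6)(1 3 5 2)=(0 4 2 6 7)(3 5)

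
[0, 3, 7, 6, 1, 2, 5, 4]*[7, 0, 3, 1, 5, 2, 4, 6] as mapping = [0→7, 1→1, 2→6, 3→4, 4→0, 5→3, 6→2, 7→5] 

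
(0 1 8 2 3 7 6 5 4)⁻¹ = (0 4 5 6 7 3 2 8 1)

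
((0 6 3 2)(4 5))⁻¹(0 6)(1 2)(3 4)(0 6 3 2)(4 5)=(0 1)(2 5)(3 6)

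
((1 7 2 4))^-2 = (1 2)(4 7)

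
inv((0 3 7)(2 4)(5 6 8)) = (0 7 3)(2 4)(5 8 6)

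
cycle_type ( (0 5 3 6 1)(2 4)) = 2.5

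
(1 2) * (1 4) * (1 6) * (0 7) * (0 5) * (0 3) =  (0 7 5 3) (1 2 4 6) 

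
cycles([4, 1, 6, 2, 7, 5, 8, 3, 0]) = (0 4 7 3 2 6 8)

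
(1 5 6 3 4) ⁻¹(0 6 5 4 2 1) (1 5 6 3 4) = (0 3 6 1 2 5) 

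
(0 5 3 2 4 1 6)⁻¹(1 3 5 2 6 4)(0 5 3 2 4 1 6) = (0 1 6 2 3 4)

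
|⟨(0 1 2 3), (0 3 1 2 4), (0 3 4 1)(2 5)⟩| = 720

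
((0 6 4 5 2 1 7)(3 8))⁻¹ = (0 7 1 2 5 4 6)(3 8)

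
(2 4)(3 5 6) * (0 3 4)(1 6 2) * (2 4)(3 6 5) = (0 6 2)(1 5 4)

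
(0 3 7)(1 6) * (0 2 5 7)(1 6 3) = (0 1 3)(2 5 7)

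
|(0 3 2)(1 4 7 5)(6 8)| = 12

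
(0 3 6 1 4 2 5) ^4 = (0 4 3 2 6 5 1) 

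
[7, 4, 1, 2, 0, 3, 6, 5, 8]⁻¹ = [4, 2, 3, 5, 1, 7, 6, 0, 8]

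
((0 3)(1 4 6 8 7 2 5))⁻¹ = (0 3)(1 5 2 7 8 6 4)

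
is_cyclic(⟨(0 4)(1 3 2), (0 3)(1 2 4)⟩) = no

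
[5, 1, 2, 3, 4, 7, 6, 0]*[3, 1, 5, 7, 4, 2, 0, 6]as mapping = [0→2, 1→1, 2→5, 3→7, 4→4, 5→6, 6→0, 7→3]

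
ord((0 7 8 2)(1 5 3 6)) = 4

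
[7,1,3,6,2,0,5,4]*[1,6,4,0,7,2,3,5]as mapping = [0→5,1→6,2→0,3→3,4→4,5→1,6→2,7→7]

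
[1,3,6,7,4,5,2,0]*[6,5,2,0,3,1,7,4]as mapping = [0→5,1→0,2→7,3→4,4→3,5→1,6→2,7→6]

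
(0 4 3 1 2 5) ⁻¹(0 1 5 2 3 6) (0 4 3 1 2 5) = (0 5 1 6 4 2) 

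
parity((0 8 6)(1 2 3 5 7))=even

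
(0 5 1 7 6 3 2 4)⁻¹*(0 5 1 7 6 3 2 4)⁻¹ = (0 2 6 1)(3 7 5 4)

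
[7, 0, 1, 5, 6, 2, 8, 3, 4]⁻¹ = [1, 2, 5, 7, 8, 3, 4, 0, 6]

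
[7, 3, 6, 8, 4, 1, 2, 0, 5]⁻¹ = [7, 5, 6, 1, 4, 8, 2, 0, 3]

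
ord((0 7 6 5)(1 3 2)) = 12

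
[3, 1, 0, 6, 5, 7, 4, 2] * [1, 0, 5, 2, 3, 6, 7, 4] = [2, 0, 1, 7, 6, 4, 3, 5]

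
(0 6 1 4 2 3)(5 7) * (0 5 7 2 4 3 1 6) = (1 3 5 2)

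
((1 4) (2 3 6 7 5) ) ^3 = (1 4) (2 7 3 5 6) 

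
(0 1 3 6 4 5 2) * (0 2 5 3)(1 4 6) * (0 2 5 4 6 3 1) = (0 6 3)(1 2 5 4)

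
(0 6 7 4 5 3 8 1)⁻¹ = (0 1 8 3 5 4 7 6)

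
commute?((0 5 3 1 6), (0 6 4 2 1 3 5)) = no:(0 5 3 1 6) * (0 6 4 2 1 3 5) = (1 4 2), (0 6 4 2 1 3 5) * (0 5 3 1 6) = (2 6 4)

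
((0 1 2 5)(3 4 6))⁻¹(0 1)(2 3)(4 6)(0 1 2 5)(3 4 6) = (1 2)(3 6)(4 5)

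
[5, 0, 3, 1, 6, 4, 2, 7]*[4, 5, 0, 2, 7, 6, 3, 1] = [6, 4, 2, 5, 3, 7, 0, 1]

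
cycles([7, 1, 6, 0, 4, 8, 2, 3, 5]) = (0 7 3)(2 6)(5 8)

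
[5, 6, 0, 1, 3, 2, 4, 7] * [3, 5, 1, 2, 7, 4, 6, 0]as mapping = [0→4, 1→6, 2→3, 3→5, 4→2, 5→1, 6→7, 7→0]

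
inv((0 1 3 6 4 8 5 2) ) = (0 2 5 8 4 6 3 1) 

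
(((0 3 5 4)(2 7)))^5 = (0 3 5 4)(2 7)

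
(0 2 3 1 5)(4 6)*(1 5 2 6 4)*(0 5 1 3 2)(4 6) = (0 4 6 3 1)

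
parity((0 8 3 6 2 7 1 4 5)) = even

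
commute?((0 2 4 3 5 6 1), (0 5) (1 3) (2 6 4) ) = no:(0 2 4 3 5 6 1)*(0 5) (1 3) (2 6 4) = (0 6 3) (1 5 4), (0 5) (1 3) (2 6 4)*(0 2 4 3 5 6 1) = (0 6 3) (1 5 2) 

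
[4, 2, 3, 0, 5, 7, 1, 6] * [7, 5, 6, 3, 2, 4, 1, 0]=[2, 6, 3, 7, 4, 0, 5, 1] 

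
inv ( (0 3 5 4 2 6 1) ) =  (0 1 6 2 4 5 3) 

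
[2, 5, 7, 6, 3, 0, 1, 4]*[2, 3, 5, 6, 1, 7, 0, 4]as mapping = [0→5, 1→7, 2→4, 3→0, 4→6, 5→2, 6→3, 7→1]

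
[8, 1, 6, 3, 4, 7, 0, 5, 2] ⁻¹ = [6, 1, 8, 3, 4, 7, 2, 5, 0] 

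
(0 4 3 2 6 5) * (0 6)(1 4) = (0 1 4 3 2)(5 6)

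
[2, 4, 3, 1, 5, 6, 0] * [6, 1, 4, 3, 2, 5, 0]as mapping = [0→4, 1→2, 2→3, 3→1, 4→5, 5→0, 6→6]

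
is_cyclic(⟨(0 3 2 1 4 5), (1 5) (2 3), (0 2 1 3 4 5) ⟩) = no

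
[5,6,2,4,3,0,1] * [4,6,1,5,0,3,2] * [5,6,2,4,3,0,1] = [4,2,6,5,0,3,1]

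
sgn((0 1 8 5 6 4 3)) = 1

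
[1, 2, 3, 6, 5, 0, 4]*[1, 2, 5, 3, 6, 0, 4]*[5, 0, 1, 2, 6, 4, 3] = [1, 4, 2, 6, 5, 0, 3]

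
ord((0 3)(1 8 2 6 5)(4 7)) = 10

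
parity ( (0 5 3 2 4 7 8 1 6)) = even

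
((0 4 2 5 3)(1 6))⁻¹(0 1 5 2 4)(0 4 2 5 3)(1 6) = (2 4 6 3 5)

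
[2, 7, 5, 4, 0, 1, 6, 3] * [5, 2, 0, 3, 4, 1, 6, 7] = [0, 7, 1, 4, 5, 2, 6, 3]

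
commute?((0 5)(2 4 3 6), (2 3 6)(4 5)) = no:(0 5)(2 4 3 6) * (2 3 6)(4 5) = (0 4 6 3 2 5), (2 3 6)(4 5) * (0 5)(2 4 3 6) = (0 5 3 2 6 4)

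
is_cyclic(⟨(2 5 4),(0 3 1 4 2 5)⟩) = no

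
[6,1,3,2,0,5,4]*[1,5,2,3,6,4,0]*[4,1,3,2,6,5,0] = [4,5,2,3,1,6,0]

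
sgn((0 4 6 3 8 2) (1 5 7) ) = -1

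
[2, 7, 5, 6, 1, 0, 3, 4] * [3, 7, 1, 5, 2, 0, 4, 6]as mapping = [0→1, 1→6, 2→0, 3→4, 4→7, 5→3, 6→5, 7→2]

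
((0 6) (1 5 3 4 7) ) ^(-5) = (0 6) 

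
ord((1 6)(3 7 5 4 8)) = 10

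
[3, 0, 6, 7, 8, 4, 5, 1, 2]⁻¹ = [1, 7, 8, 0, 5, 6, 2, 3, 4]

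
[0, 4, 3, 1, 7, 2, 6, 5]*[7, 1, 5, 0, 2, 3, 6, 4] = [7, 2, 0, 1, 4, 5, 6, 3]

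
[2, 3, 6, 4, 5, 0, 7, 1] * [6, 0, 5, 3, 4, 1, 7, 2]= [5, 3, 7, 4, 1, 6, 2, 0]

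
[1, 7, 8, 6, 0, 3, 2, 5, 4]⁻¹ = [4, 0, 6, 5, 8, 7, 3, 1, 2]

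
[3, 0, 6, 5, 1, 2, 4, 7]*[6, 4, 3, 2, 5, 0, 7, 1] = [2, 6, 7, 0, 4, 3, 5, 1]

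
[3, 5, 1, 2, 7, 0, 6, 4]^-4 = [3, 5, 1, 2, 4, 0, 6, 7]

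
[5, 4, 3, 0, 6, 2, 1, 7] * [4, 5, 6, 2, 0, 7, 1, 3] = [7, 0, 2, 4, 1, 6, 5, 3]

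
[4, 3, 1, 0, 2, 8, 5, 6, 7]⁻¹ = [3, 2, 4, 1, 0, 6, 7, 8, 5]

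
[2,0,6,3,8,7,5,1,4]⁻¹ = [1,7,0,3,8,6,2,5,4]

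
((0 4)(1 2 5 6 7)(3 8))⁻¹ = (0 4)(1 7 6 5 2)(3 8)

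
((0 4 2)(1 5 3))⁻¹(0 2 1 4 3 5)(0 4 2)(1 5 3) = (0 5 2 1 3 4)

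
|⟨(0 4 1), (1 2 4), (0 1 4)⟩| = 12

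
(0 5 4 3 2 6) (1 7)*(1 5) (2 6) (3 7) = (0 1 3 6) (4 7 5) 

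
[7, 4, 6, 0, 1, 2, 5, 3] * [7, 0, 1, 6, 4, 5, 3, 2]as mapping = [0→2, 1→4, 2→3, 3→7, 4→0, 5→1, 6→5, 7→6]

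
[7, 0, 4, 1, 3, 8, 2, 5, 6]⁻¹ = [1, 3, 6, 4, 2, 7, 8, 0, 5]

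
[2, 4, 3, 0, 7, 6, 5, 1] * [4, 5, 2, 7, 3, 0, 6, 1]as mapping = [0→2, 1→3, 2→7, 3→4, 4→1, 5→6, 6→0, 7→5]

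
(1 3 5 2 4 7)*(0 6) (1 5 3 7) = (0 6) (1 7 5 2 4) 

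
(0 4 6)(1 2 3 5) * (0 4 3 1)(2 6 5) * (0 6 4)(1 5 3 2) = (0 2 5 6)(1 4 3)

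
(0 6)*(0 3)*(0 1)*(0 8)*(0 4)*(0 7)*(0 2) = (0 6 3 1 8 4 7 2)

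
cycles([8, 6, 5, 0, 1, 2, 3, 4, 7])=(0 8 7 4 1 6 3)(2 5)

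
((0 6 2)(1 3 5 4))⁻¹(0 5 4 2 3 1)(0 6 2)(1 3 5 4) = (0 5 3 6 4 1)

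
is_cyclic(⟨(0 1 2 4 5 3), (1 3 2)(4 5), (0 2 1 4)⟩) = no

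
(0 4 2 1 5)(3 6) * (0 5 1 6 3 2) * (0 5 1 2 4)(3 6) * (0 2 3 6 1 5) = (0 2 6 4)(1 3)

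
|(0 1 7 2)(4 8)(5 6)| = 4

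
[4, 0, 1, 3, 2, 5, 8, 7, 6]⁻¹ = [1, 2, 4, 3, 0, 5, 8, 7, 6]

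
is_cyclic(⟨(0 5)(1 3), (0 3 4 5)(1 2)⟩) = no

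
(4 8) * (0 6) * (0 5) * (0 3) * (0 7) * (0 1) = (0 6 5 3 7 1)(4 8)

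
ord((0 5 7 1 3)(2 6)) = 10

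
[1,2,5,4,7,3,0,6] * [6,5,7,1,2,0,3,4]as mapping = [0→5,1→7,2→0,3→2,4→4,5→1,6→6,7→3]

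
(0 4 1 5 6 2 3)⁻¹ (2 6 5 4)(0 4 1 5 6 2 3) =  (1 3 2 6)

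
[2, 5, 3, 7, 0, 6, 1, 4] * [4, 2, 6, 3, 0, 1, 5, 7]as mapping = [0→6, 1→1, 2→3, 3→7, 4→4, 5→5, 6→2, 7→0]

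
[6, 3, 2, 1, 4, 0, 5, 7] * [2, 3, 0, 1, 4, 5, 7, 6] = [7, 1, 0, 3, 4, 2, 5, 6]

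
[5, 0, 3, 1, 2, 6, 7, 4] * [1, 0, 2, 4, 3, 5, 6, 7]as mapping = [0→5, 1→1, 2→4, 3→0, 4→2, 5→6, 6→7, 7→3]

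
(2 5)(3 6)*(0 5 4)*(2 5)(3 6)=(0 2 4)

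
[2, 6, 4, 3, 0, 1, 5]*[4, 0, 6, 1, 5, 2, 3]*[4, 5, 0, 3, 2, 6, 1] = [1, 3, 6, 5, 2, 4, 0]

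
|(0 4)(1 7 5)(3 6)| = 6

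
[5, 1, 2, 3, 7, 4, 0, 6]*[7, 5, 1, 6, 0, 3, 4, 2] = [3, 5, 1, 6, 2, 0, 7, 4]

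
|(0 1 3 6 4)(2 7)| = 10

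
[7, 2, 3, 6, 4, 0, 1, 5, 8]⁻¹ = [5, 6, 1, 2, 4, 7, 3, 0, 8]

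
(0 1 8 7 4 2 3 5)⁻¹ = (0 5 3 2 4 7 8 1)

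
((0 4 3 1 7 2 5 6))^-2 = (0 5 7 3)(1 4 6 2)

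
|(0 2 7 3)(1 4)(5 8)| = 4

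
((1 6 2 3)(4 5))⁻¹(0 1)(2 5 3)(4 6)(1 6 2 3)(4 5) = (0 6)(1 3 4)(2 5)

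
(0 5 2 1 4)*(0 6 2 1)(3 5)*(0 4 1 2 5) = (0 3)(2 4 6 5)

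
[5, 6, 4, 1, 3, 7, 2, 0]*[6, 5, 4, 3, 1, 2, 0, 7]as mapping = [0→2, 1→0, 2→1, 3→5, 4→3, 5→7, 6→4, 7→6]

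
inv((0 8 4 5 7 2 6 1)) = (0 1 6 2 7 5 4 8)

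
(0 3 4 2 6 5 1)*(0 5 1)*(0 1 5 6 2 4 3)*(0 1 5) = (0 1 6)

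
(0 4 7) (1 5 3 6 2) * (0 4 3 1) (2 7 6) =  (0 3 2) (1 5) (4 6 7) 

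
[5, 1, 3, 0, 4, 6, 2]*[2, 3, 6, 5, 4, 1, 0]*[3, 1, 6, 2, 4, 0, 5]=[1, 2, 0, 6, 4, 3, 5]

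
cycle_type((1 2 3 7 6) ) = 5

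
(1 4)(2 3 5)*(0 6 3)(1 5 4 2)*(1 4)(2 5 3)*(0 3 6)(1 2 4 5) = (2 3)(4 6)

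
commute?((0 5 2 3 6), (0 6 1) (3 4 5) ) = no:(0 5 2 3 6)*(0 6 1) (3 4 5) = (0 3 1) (2 4 5), (0 6 1) (3 4 5)*(0 5 2 3 6) = (1 5 6) (2 3 4) 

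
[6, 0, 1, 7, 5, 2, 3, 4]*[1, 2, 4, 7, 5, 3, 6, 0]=[6, 1, 2, 0, 3, 4, 7, 5]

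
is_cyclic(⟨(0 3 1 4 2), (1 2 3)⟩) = no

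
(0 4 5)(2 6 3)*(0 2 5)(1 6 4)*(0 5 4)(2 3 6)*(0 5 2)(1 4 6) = (0 4 2 5 3 6 1)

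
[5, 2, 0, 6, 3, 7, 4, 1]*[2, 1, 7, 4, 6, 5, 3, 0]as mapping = [0→5, 1→7, 2→2, 3→3, 4→4, 5→0, 6→6, 7→1]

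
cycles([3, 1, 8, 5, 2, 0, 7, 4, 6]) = (0 3 5)(2 8 6 7 4)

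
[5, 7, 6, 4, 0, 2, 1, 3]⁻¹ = [4, 6, 5, 7, 3, 0, 2, 1]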